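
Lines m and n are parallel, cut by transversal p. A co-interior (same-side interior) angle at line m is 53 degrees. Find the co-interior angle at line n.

Co-interior (same-side interior) angles are between the parallel lines on the same side of the transversal.
Unlike corresponding or alternate interior angles, they are supplementary rather than equal.
So the angle = 180 - 53 = 127 degrees.

127 degrees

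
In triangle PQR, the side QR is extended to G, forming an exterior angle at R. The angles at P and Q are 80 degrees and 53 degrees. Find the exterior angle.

Exterior angle = 80 + 53 = 133 degrees (exterior angle theorem).

133 degrees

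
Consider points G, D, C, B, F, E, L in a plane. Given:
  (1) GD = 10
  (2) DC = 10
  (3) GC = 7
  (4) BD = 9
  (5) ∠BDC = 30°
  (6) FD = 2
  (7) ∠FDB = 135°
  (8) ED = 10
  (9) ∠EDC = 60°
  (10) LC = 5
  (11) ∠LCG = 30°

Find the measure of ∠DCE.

Step 1: By the law of cosines on triangle CDE: CE² = 10² + 10² − 2·10·10·cos(60°) = 100, so CE = 10.
Step 2: By the inverse law of cosines on triangle DCE: cos(∠DCE) = (10² + 10² − 10²) / (2·10·10) = 100/200 = 0.5, so ∠DCE = 60°.

Therefore, the measure of angle ∠DCE = 60°.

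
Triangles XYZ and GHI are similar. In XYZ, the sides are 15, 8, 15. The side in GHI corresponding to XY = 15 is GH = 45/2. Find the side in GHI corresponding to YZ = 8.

Similar triangles have proportional sides. Setting up the proportion:
GH / XY = HI / YZ
45/2 / 15 = HI / 8
HI = 8 * 45/2 / 15 = 12.

12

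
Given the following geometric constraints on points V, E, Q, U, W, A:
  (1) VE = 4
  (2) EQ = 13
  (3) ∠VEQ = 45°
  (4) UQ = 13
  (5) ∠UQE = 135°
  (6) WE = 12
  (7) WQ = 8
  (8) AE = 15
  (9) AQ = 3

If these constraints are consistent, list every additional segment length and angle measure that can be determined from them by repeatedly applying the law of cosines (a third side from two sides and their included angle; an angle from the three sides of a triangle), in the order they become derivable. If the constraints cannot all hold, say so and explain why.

The constraints are consistent. Derivable facts, in order:
After 1 step:
- EU ≈ 24.02
- VQ ≈ 10.56
- ∠AEQ = 9.18°
- ∠AQE = 127.05°
- ∠EAQ = 43.76°
- ∠EQW = 64.67°
- ∠EWQ = 78.28°
- ∠QEW = 37.05°
After 2 steps:
- ∠EQV = 15.54°
- ∠EUQ = 22.5°
- ∠EVQ = 119.46°
- ∠QEU = 22.5°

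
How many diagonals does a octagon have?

Each of the 8 vertices connects to 5 non-adjacent vertices via diagonals.
Total connections = 8 × 5 = 40, but each diagonal is counted twice.
Number of diagonals = 40 / 2 = 20.

20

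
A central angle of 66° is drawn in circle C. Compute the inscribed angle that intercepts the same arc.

An inscribed angle intercepts an arc from a point on the circle, while the central angle intercepts the same arc from the center.
The inscribed angle is always half the central angle: 66° / 2 = 33°.

33°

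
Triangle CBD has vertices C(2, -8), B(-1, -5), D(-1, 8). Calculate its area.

The Shoelace formula computes the area from vertex coordinates by summing cross products.
For vertices (2,-8), (-1,-5), (-1,8):
Signed sum = 2*-5 - -1*-8 + -1*8 - -1*-5 + -1*-8 - 2*8
= -18 + -13 + -8 = -39
Area = (1/2)|-39| = 39/2.

39/2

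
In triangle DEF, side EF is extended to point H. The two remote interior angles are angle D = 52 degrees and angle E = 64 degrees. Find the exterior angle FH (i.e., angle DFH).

The interior angle at F is 180 - 52 - 64 = 64 degrees.
The exterior angle and interior angle at F are supplementary:
Exterior angle = 180 - 64 = 116 degrees.

116 degrees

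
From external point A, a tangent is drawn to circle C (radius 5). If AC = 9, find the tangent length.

The tangent, radius, and line from the external point to the center form a right triangle.
The right angle is where the tangent meets the radius.
By the Pythagorean theorem: tangent² + 5² = 9²
tangent² = 81 - 25 = 56
tangent = 2*sqrt(14)

2*sqrt(14)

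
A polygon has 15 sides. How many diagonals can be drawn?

Total line segments between 15 vertices = C(15,2) = 105.
Subtract the 15 sides: 105 - 15 = 90 diagonals.

90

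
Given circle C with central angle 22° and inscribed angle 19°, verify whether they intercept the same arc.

By the inscribed angle theorem, the inscribed angle for a central angle of 22° should be 22° / 2 = 11°.
The given inscribed angle is 19°, which does not equal 11°.
Therefore, no, they do not correspond to the same arc.

No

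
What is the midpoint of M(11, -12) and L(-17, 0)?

M = ((x₁ + x₂)/2, (y₁ + y₂)/2)
= ((11 + -17)/2, (-12 + 0)/2)
= (-6/2, -12/2) = (-3, -6)

(-3, -6)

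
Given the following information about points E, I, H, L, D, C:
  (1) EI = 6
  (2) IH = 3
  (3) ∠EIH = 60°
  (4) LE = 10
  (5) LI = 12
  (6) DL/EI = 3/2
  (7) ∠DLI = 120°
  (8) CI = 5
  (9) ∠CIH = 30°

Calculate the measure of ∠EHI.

Step 1: By the law of cosines on triangle HIE: HE² = 3² + 6² − 2·3·6·cos(60°) = 27, so HE = 3·√3.
Step 2: By the inverse law of cosines on triangle EHI: cos(∠EHI) = ((3·√3)² + 3² − 6²) / (2·3·√3·3) = 0/31.18 = 0, so ∠EHI = 90°.

Therefore, the measure of angle ∠EHI = 90°.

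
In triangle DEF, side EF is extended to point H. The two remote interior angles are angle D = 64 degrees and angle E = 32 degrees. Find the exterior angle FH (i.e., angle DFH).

The interior angle at F is 180 - 64 - 32 = 84 degrees.
The exterior angle and interior angle at F are supplementary:
Exterior angle = 180 - 84 = 96 degrees.

96 degrees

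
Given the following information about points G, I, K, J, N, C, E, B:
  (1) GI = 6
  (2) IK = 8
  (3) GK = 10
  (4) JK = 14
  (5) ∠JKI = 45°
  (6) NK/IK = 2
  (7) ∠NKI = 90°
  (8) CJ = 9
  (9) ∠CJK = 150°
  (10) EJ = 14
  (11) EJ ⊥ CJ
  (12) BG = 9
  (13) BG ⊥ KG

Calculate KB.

Step 1: By the law of cosines on triangle KGB: KB² = 10² + 9² − 2·10·9·cos(90°) = 181, so KB = √181.

Therefore, the length of KB = √181.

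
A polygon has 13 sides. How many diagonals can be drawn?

The number of diagonals in an n-gon is n(n - 3)/2.
For n = 13: 13(13 - 3)/2 = 13 × 10 / 2 = 65.

65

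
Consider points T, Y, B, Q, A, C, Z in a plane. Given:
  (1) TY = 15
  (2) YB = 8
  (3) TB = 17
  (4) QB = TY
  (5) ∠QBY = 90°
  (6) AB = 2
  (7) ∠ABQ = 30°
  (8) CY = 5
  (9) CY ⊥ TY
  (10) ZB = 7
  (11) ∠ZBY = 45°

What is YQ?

From the given relations: QB = TY = 15.
Step 1: By the law of cosines on triangle YBQ: YQ² = 8² + 15² − 2·8·15·cos(90°) = 289, so YQ = 17.

Therefore, the length of YQ = 17.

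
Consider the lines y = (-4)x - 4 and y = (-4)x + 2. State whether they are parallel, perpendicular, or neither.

Slope of line 1: m1 = -4
Slope of line 2: m2 = -4
Since m1 = m2 = -4, the lines are parallel.

Parallel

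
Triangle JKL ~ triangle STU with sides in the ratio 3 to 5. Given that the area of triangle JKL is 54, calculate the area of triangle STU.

For similar figures, the area ratio equals the square of the side ratio.
Side ratio (JKL to STU) = 3:5, so area ratio = 3^2:5^2 = 9:25.
If the area of JKL is 54, then the area of STU = 54 * (25/9) = 150.

150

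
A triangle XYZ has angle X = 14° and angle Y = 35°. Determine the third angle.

By the triangle angle sum property, the three interior angles of any triangle add up to 180°.
We know angle X = 14° and angle Y = 35°, so their sum is 49°.
Therefore angle Z = 180° - 49° = 131°.

131 degrees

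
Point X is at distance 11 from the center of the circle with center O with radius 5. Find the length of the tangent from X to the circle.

tangent = √(d² - r²) = √(11² - 5²) = √(121 - 25) = √96 = 4*sqrt(6)

4*sqrt(6)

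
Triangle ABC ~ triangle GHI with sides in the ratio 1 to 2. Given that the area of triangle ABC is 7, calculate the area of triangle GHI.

The ratio of areas of similar triangles = (side ratio)^2.
Side ratio = 1:2, so area ratio = 1:4.
Area of GHI / Area of ABC = 4/1
Area of GHI = 7 * 4/1 = 28

28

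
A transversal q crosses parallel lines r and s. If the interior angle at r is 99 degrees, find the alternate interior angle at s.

Alternate interior angles are equal: 99 degrees.

99 degrees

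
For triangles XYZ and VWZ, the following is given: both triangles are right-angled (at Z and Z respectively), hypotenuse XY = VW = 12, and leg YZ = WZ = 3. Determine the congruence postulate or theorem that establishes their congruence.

The given information provides:
both triangles are right-angled (at Z and Z respectively), hypotenuse XY = VW = 12, and leg YZ = WZ = 3
This matches the HL congruence theorem.
The hypotenuse and one leg of two right triangles are equal (Hypotenuse-Leg).

HL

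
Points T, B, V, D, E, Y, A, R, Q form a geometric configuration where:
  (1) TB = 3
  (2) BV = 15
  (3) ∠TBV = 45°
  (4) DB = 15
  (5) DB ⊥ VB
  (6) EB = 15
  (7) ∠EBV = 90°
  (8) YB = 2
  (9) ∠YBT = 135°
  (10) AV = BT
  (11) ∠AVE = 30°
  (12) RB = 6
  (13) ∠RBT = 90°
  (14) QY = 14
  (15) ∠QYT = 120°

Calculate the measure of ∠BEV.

Step 1: By the law of cosines on triangle EBV: EV² = 15² + 15² − 2·15·15·cos(90°) = 450, so EV = 15·√2.
Step 2: By the inverse law of cosines on triangle BEV: cos(∠BEV) = (15² + (15·√2)² − 15²) / (2·15·15·√2) = 450/636.4 = 0.7071, so ∠BEV = 45°.

Therefore, the measure of angle ∠BEV = 45°.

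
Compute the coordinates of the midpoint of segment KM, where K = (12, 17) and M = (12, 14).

M = ((x₁ + x₂)/2, (y₁ + y₂)/2)
= ((12 + 12)/2, (17 + 14)/2)
= (24/2, 31/2) = (12, 31/2)

(12, 31/2)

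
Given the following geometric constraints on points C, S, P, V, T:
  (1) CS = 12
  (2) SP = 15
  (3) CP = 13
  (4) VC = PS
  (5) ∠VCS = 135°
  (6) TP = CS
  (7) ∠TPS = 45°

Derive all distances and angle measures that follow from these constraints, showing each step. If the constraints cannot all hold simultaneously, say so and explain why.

The constraints are consistent.

From the given relations:
  VC = PS = 15
  TP = CS = 12

Step 1: From SC = 12, CV = 15, and ∠SCV = 135°, by the law of cosines:
  SV² = SC² + CV² - 2·SC·CV·cos(135°) = 144 + 225 + 254.6 = 623.6
  SV ≈ 24.97

Step 2: From SP = 15, PT = 12, and ∠SPT = 45°, by the law of cosines:
  ST² = SP² + PT² - 2·SP·PT·cos(45°) = 225 + 144 - 254.6 = 114.4
  ST ≈ 10.7

Step 3: From CP = 13, CS = 12, PS = 15, by the inverse law of cosines:
  cos(∠PCS) = (CP² + CS² - PS²) / (2·CP·CS)
  ∠PCS = 73.62°

Step 4: From SC = 12, SP = 15, CP = 13, by the inverse law of cosines:
  cos(∠CSP) = (SC² + SP² - CP²) / (2·SC·SP)
  ∠CSP = 56.25°

Step 5: From PC = 13, PS = 15, CS = 12, by the inverse law of cosines:
  cos(∠CPS) = (PC² + PS² - CS²) / (2·PC·PS)
  ∠CPS = 50.13°

Step 6: From SC = 12, SV = 24.97, CV = 15, by the inverse law of cosines:
  cos(∠CSV) = (SC² + SV² - CV²) / (2·SC·SV)
  ∠CSV = 25.14°

Step 7: From SP = 15, ST = 10.7, PT = 12, by the inverse law of cosines:
  cos(∠PST) = (SP² + ST² - PT²) / (2·SP·ST)
  ∠PST = 52.48°

Step 8: From VC = 15, VS = 24.97, CS = 12, by the inverse law of cosines:
  cos(∠CVS) = (VC² + VS² - CS²) / (2·VC·VS)
  ∠CVS = 19.86°

Step 9: From TP = 12, TS = 10.7, PS = 15, by the inverse law of cosines:
  cos(∠PTS) = (TP² + TS² - PS²) / (2·TP·TS)
  ∠PTS = 82.52°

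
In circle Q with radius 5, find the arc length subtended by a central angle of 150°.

The full circumference is 2πr = 2π(5) = 10*pi.
The arc spans 150° out of 360°, which is a fraction of 5/12.
Arc length = 10*pi × 5/12 = 25*pi/6.

25*pi/6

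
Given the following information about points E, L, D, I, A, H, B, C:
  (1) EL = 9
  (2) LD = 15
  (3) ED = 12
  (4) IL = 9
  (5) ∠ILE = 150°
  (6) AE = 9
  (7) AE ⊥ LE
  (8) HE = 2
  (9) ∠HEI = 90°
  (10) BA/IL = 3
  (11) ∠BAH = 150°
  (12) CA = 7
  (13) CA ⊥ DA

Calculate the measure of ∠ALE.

Step 1: By the law of cosines on triangle LEA: LA² = 9² + 9² − 2·9·9·cos(90°) = 162, so LA = 9·√2.
Step 2: By the inverse law of cosines on triangle ALE: cos(∠ALE) = ((9·√2)² + 9² − 9²) / (2·9·√2·9) = 162/229.1 = 0.7071, so ∠ALE = 45°.

Therefore, the measure of angle ∠ALE = 45°.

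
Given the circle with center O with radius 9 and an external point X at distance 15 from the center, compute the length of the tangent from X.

The tangent, radius, and line from the external point to the center form a right triangle.
The right angle is where the tangent meets the radius.
By the Pythagorean theorem: tangent² + 9² = 15²
tangent² = 225 - 81 = 144
tangent = 12

12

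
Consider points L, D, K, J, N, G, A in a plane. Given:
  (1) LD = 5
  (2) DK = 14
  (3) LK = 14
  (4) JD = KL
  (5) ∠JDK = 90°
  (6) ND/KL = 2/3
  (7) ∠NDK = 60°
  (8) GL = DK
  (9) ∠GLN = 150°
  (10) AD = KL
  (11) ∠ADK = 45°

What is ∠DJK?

From the given relations: JD = KL = 14.
Step 1: By the law of cosines on triangle JDK: JK² = 14² + 14² − 2·14·14·cos(90°) = 392, so JK = 14·√2.
Step 2: By the inverse law of cosines on triangle DJK: cos(∠DJK) = (14² + (14·√2)² − 14²) / (2·14·14·√2) = 392/554.37 = 0.7071, so ∠DJK = 45°.

Therefore, the measure of angle ∠DJK = 45°.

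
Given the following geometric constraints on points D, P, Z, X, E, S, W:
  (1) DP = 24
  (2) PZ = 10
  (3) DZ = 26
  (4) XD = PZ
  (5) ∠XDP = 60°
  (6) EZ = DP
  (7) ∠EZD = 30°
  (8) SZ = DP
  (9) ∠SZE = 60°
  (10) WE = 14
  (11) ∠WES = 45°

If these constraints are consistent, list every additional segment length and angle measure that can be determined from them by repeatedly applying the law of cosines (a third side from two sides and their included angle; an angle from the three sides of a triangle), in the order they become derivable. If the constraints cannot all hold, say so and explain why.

The constraints are consistent. Derivable facts, in order:
After 1 step:
- DE ≈ 13.08
- ES = 24
- PX = 2·√109
- ∠DPZ = 90°
- ∠DZP = 67.38°
- ∠PDZ = 22.62°
After 2 steps:
- SW ≈ 17.23
- ∠DEZ = 83.49°
- ∠DPX = 24.5°
- ∠DXP = 95.5°
- ∠EDZ = 66.51°
- ∠ESZ = 60°
- ∠SEZ = 60°
After 3 steps:
- ∠ESW = 35.07°
- ∠EWS = 99.93°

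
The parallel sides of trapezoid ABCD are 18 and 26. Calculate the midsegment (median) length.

midsegment = (18 + 26) / 2 = 44 / 2 = 22

22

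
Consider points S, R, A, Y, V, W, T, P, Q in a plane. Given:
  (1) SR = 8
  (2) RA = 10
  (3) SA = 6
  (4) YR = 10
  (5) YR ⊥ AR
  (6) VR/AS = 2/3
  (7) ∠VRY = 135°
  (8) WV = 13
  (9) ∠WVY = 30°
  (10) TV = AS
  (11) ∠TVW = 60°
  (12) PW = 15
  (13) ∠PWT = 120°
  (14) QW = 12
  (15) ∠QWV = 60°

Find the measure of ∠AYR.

Step 1: By the law of cosines on triangle YRA: YA² = 10² + 10² − 2·10·10·cos(90°) = 200, so YA = 10·√2.
Step 2: By the inverse law of cosines on triangle AYR: cos(∠AYR) = ((10·√2)² + 10² − 10²) / (2·10·√2·10) = 200/282.84 = 0.7071, so ∠AYR = 45°.

Therefore, the measure of angle ∠AYR = 45°.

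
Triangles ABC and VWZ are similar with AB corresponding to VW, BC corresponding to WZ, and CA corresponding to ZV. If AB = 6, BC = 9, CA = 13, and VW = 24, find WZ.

k = 24/6 = 4. WZ = 4 * 9 = 36.

36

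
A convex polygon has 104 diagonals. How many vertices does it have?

Using d = n(n - 3)/2, we solve 104 = n(n - 3)/2.
So n(n - 3) = 208.
Testing n = 16: 16 * 13 = 208 = 208. Correct.
The polygon has 16 sides.

16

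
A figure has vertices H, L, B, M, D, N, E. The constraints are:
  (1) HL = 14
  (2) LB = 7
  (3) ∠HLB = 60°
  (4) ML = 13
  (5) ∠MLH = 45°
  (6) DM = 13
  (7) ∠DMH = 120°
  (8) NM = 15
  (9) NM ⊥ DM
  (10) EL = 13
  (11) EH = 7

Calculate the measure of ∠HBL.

Step 1: By the law of cosines on triangle BLH: BH² = 7² + 14² − 2·7·14·cos(60°) = 147, so BH = 7·√3.
Step 2: By the inverse law of cosines on triangle HBL: cos(∠HBL) = ((7·√3)² + 7² − 14²) / (2·7·√3·7) = 0/169.74 = 0, so ∠HBL = 90°.

Therefore, the measure of angle ∠HBL = 90°.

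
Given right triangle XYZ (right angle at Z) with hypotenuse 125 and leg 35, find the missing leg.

By the Pythagorean theorem: YZ^2 = XY^2 - XZ^2
YZ^2 = 125^2 - 35^2 = 15625 - 1225 = 14400
YZ = sqrt(14400) = 120

120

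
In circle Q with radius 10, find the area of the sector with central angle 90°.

Sector area = π(10²)(1/4) = 25*pi

25*pi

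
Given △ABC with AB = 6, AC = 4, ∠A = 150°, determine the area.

When two sides and the included angle are known, the area formula is (1/2)ab sin(C).
The height from one side to the opposite vertex is 4 sin(150°) = 2.
Area = (1/2) * 6 * 2 = 6.

6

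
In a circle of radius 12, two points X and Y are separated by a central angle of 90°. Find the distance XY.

Chord length = 2r sin(θ/2)
= 2 × 12 × sin(90°/2)
= 2 × 12 × sin(45°)
= 12*sqrt(2)

12*sqrt(2)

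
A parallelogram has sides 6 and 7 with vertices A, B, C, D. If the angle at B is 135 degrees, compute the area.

The area of a parallelogram equals the product of two adjacent sides times the sine of the included angle.
This is because the height equals 7 * sin(135°) = 7*sqrt(2)/2.
Area = 6 * 7*sqrt(2)/2 = 21*sqrt(2)

21*sqrt(2)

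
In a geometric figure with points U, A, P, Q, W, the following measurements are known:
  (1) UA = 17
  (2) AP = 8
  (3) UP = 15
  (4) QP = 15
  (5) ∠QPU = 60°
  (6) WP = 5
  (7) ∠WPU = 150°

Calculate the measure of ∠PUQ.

Step 1: By the law of cosines on triangle UPQ: UQ² = 15² + 15² − 2·15·15·cos(60°) = 225, so UQ = 15.
Step 2: By the inverse law of cosines on triangle PUQ: cos(∠PUQ) = (15² + 15² − 15²) / (2·15·15) = 225/450 = 0.5, so ∠PUQ = 60°.

Therefore, the measure of angle ∠PUQ = 60°.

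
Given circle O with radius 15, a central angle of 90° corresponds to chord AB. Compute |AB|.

Drop a perpendicular from the center to the chord, bisecting both the chord and the central angle.
Each half-chord = r sin(θ/2) = 15 sin(45°).
The full chord = 2 × 15 × sin(45°) = 15*sqrt(2).

15*sqrt(2)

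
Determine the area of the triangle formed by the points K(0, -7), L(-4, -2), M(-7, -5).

Shoelace: Area = (1/2)|0(-2--5) + -4(-5--7) + -7(-7--2)| = (1/2)(27) = 27/2

27/2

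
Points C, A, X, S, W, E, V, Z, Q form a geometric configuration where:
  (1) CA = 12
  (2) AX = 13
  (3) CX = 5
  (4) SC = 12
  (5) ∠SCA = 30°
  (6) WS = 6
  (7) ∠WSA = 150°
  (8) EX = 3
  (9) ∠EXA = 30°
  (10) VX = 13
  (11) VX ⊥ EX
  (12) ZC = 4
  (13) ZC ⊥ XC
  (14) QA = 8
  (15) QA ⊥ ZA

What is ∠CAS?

Step 1: By the law of cosines on triangle ACS: AS² = 12² + 12² − 2·12·12·cos(30°) = 38.58, so AS ≈ 6.21.
Step 2: By the inverse law of cosines on triangle CAS: cos(∠CAS) = (12² + 6.21² − 12²) / (2·12·6.21) = 38.58/149.08 = 0.2588, so ∠CAS = 75°.

Therefore, the measure of angle ∠CAS = 75°.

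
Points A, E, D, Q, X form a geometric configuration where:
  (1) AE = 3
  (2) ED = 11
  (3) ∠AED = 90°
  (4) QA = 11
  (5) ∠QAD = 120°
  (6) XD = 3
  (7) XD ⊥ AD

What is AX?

Step 1: By the law of cosines on triangle DEA: DA² = 11² + 3² − 2·11·3·cos(90°) = 130, so DA = √130.
Step 2: By the law of cosines on triangle ADX: AX² = √130² + 3² − 2·√130·3·cos(90°) = 139, so AX = √139.

Therefore, the length of AX = √139.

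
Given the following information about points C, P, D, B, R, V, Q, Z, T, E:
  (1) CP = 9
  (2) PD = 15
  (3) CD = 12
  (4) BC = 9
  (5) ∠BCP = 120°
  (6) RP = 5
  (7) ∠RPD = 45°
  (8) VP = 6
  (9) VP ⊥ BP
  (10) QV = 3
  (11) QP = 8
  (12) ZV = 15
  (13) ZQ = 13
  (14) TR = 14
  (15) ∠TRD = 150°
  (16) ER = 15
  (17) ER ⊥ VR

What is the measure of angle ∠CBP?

Step 1: By the law of cosines on triangle BCP: BP² = 9² + 9² − 2·9·9·cos(120°) = 243, so BP = 9·√3.
Step 2: By the inverse law of cosines on triangle CBP: cos(∠CBP) = (9² + (9·√3)² − 9²) / (2·9·9·√3) = 243/280.59 = 0.866, so ∠CBP = 30°.

Therefore, the measure of angle ∠CBP = 30°.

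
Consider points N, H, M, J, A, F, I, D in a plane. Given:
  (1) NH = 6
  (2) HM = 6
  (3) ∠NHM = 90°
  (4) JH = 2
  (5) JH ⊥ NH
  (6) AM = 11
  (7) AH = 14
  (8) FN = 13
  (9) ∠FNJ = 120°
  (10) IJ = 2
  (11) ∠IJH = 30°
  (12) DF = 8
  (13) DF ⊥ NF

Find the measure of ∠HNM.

Step 1: By the law of cosines on triangle NHM: NM² = 6² + 6² − 2·6·6·cos(90°) = 72, so NM = 6·√2.
Step 2: By the inverse law of cosines on triangle HNM: cos(∠HNM) = (6² + (6·√2)² − 6²) / (2·6·6·√2) = 72/101.82 = 0.7071, so ∠HNM = 45°.

Therefore, the measure of angle ∠HNM = 45°.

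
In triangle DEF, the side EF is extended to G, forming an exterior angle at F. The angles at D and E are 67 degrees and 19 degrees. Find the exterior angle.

Exterior angle = 67 + 19 = 86 degrees (exterior angle theorem).

86 degrees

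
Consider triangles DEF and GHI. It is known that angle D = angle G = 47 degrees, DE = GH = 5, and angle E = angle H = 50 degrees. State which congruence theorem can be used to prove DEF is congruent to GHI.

The given information matches ASA: Two pairs of corresponding angles and the included side are equal (Angle-Side-Angle).

ASA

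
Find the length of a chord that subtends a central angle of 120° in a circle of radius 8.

Drop a perpendicular from the center to the chord, bisecting both the chord and the central angle.
Each half-chord = r sin(θ/2) = 8 sin(60°).
The full chord = 2 × 8 × sin(60°) = 8*sqrt(3).

8*sqrt(3)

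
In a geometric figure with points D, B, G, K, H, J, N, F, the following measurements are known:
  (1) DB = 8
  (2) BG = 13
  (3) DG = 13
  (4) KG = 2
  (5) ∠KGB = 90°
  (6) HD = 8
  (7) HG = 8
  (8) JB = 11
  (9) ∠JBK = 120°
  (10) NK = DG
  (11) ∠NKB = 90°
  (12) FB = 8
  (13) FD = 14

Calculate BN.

From the given relations: NK = DG = 13.
Step 1: By the law of cosines on triangle BGK: BK² = 13² + 2² − 2·13·2·cos(90°) = 173, so BK = √173.
Step 2: By the law of cosines on triangle BKN: BN² = √173² + 13² − 2·√173·13·cos(90°) = 342, so BN = 3·√38.

Therefore, the length of BN = 3·√38.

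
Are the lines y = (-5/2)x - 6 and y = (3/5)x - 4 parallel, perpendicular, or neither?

Slope of line 1: m1 = -5/2
Slope of line 2: m2 = 3/5
m1 != m2 and m1*m2 = -3/2 != -1. Neither.

Neither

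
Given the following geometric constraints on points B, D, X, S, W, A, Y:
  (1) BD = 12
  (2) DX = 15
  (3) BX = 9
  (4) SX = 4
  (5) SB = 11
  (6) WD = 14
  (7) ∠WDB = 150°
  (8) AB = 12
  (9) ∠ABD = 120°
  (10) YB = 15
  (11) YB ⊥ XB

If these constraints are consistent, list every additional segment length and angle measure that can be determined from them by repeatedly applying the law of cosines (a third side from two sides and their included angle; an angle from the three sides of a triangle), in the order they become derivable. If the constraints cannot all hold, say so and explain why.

The constraints are consistent. Derivable facts, in order:
After 1 step:
- BW ≈ 25.12
- DA = 12·√3
- XY = 3·√34
- ∠BDX = 36.87°
- ∠BSX = 50.48°
- ∠BXD = 53.13°
- ∠BXS = 109.47°
- ∠DBX = 90°
- ∠SBX = 20.05°
After 2 steps:
- ∠ADB = 30°
- ∠BAD = 30°
- ∠BWD = 13.82°
- ∠BXY = 59.04°
- ∠BYX = 30.96°
- ∠DBW = 16.18°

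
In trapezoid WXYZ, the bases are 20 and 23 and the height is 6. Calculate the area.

A trapezoid's area equals the midsegment times the height.
The midsegment is (20 + 23) / 2 = 43/2.
Area = 43/2 * 6 = 129.

129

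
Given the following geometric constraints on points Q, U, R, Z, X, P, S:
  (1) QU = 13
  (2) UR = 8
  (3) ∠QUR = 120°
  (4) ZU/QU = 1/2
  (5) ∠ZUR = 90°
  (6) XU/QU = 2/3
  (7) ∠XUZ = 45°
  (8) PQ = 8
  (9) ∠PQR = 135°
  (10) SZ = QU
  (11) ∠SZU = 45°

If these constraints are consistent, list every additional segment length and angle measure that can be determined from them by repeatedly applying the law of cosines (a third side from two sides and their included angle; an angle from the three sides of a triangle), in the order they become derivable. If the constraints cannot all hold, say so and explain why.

The constraints are consistent. Derivable facts, in order:
After 1 step:
- QR ≈ 18.36
- RZ = 5/2·√17
- US ≈ 9.58
- ZX ≈ 6.14
After 2 steps:
- RP ≈ 24.67
- ∠QRU = 37.83°
- ∠RQU = 22.17°
- ∠RZU = 50.91°
- ∠SUZ = 106.32°
- ∠URZ = 39.09°
- ∠USZ = 28.68°
- ∠UXZ = 48.47°
- ∠UZX = 86.53°
After 3 steps:
- ∠PRQ = 13.25°
- ∠QPR = 31.75°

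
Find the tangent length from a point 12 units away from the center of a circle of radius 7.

Let T be the point of tangency. Then OT ⊥ AT (radius ⊥ tangent).
In right triangle OTA: OA² = OT² + AT²
12² = 7² + AT²
AT² = 95, AT = sqrt(95)

sqrt(95)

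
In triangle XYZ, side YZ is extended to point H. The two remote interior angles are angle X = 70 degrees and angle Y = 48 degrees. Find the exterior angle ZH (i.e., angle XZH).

Exterior angle = 70 + 48 = 118 degrees (exterior angle theorem).

118 degrees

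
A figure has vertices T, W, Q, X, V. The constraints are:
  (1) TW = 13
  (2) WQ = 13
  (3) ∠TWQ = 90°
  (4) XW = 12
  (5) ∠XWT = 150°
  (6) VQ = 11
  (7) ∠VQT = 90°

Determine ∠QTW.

Step 1: By the law of cosines on triangle TWQ: TQ² = 13² + 13² − 2·13·13·cos(90°) = 338, so TQ = 13·√2.
Step 2: By the inverse law of cosines on triangle QTW: cos(∠QTW) = ((13·√2)² + 13² − 13²) / (2·13·√2·13) = 338/478 = 0.7071, so ∠QTW = 45°.

Therefore, the measure of angle ∠QTW = 45°.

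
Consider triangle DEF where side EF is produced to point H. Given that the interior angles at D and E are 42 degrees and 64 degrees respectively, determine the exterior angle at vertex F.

By the exterior angle theorem, an exterior angle of a triangle equals the sum of the two remote interior angles.
Exterior angle = angle D + angle E
Exterior angle = 42 + 64 = 106 degrees

106 degrees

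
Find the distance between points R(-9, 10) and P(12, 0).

d = sqrt((21)^2 + (-10)^2) = sqrt(541)

sqrt(541)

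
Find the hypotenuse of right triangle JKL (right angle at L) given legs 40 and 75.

JK = sqrt(40^2 + 75^2) = sqrt(7225) = 85

85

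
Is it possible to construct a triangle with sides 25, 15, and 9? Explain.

Check the triangle inequality: 15 + 9 = 24 ≤ 25.
Since the sum of two sides does not exceed the third, no triangle can be formed.

No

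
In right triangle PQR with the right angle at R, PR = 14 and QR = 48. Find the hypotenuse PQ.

PQ = sqrt(14^2 + 48^2) = sqrt(2500) = 50

50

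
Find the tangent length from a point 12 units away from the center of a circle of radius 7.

Let T be the point of tangency. Then QT ⊥ XT (radius ⊥ tangent).
In right triangle QTX: QX² = QT² + XT²
12² = 7² + XT²
XT² = 95, XT = sqrt(95)

sqrt(95)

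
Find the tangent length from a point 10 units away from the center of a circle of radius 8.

Let T be the point of tangency. Then OT ⊥ AT (radius ⊥ tangent).
In right triangle OTA: OA² = OT² + AT²
10² = 8² + AT²
AT² = 36, AT = 6

6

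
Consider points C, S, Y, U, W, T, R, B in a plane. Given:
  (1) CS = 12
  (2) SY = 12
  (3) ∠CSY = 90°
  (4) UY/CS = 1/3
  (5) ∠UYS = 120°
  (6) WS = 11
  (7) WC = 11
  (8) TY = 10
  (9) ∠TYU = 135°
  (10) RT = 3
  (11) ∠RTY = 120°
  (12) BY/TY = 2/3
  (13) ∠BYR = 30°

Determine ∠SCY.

Step 1: By the law of cosines on triangle CSY: CY² = 12² + 12² − 2·12·12·cos(90°) = 288, so CY = 12·√2.
Step 2: By the inverse law of cosines on triangle SCY: cos(∠SCY) = (12² + (12·√2)² − 12²) / (2·12·12·√2) = 288/407.29 = 0.7071, so ∠SCY = 45°.

Therefore, the measure of angle ∠SCY = 45°.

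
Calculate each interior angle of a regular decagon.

Each interior angle of a regular n-gon is (n - 2) * 180 / n.
For n = 10: (10 - 2) * 180 / 10 = 1440/10 = 144 degrees.

144 degrees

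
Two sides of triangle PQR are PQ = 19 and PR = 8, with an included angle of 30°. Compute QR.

Law of cosines: QR^2 = 19^2 + 8^2 - 2(19)(8)cos(30°) = 425 - 152*sqrt(3), so QR = sqrt(425 - 152*sqrt(3)).

sqrt(425 - 152*sqrt(3))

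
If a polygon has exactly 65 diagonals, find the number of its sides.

Using d = n(n - 3)/2, we solve 65 = n(n - 3)/2.
So n(n - 3) = 130.
Testing n = 13: 13 * 10 = 130 = 130. Correct.
The polygon has 13 sides.

13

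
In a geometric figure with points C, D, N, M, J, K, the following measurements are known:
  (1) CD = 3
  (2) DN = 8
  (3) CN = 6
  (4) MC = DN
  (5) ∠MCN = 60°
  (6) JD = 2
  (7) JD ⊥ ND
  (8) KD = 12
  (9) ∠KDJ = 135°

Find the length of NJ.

Step 1: By the law of cosines on triangle NDJ: NJ² = 8² + 2² − 2·8·2·cos(90°) = 68, so NJ = 2·√17.

Therefore, the length of NJ = 2·√17.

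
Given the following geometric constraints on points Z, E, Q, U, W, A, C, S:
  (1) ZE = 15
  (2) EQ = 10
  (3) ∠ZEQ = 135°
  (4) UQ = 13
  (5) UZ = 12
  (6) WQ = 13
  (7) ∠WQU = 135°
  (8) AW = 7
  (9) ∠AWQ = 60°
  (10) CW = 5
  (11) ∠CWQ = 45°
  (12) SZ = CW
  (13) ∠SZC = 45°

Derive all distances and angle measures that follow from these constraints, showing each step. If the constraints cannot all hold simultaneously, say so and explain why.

The constraints are consistent.

From the given relations:
  SZ = CW = 5

Step 1: From ZE = 15, EQ = 10, and ∠ZEQ = 135°, by the law of cosines:
  ZQ² = ZE² + EQ² - 2·ZE·EQ·cos(135°) = 225 + 100 + 212.1 = 537.1
  ZQ ≈ 23.18

Step 2: From QW = 13, WA = 7, and ∠QWA = 60°, by the law of cosines:
  QA² = QW² + WA² - 2·QW·WA·cos(60°) = 169 + 49 - 91 = 127
  QA = √127

Step 3: From QW = 13, WC = 5, and ∠QWC = 45°, by the law of cosines:
  QC² = QW² + WC² - 2·QW·WC·cos(45°) = 169 + 25 - 91.92 = 102.1
  QC ≈ 10.1

Step 4: From UQ = 13, QW = 13, and ∠UQW = 135°, by the law of cosines:
  UW² = UQ² + QW² - 2·UQ·QW·cos(135°) = 169 + 169 + 239 = 577
  UW ≈ 24.02

Step 5: From ZE = 15, ZQ = 23.18, EQ = 10, by the inverse law of cosines:
  cos(∠EZQ) = (ZE² + ZQ² - EQ²) / (2·ZE·ZQ)
  ∠EZQ = 17.76°

Step 6: From ZQ = 23.18, ZU = 12, QU = 13, by the inverse law of cosines:
  cos(∠QZU) = (ZQ² + ZU² - QU²) / (2·ZQ·ZU)
  ∠QZU = 22.97°

Step 7: From QA = √127, QW = 13, AW = 7, by the inverse law of cosines:
  cos(∠AQW) = (QA² + QW² - AW²) / (2·QA·QW)
  ∠AQW = 32.54°

Step 8: From QC = 10.1, QW = 13, CW = 5, by the inverse law of cosines:
  cos(∠CQW) = (QC² + QW² - CW²) / (2·QC·QW)
  ∠CQW = 20.48°

Step 9: From QE = 10, QZ = 23.18, EZ = 15, by the inverse law of cosines:
  cos(∠EQZ) = (QE² + QZ² - EZ²) / (2·QE·QZ)
  ∠EQZ = 27.24°

Step 10: From QU = 13, QZ = 23.18, UZ = 12, by the inverse law of cosines:
  cos(∠UQZ) = (QU² + QZ² - UZ²) / (2·QU·QZ)
  ∠UQZ = 21.11°

Step 11: From UQ = 13, UW = 24.02, QW = 13, by the inverse law of cosines:
  cos(∠QUW) = (UQ² + UW² - QW²) / (2·UQ·UW)
  ∠QUW = 22.5°

Step 12: From UQ = 13, UZ = 12, QZ = 23.18, by the inverse law of cosines:
  cos(∠QUZ) = (UQ² + UZ² - QZ²) / (2·UQ·UZ)
  ∠QUZ = 135.92°

Step 13: From WQ = 13, WU = 24.02, QU = 13, by the inverse law of cosines:
  cos(∠QWU) = (WQ² + WU² - QU²) / (2·WQ·WU)
  ∠QWU = 22.5°

Step 14: From AQ = √127, AW = 7, QW = 13, by the inverse law of cosines:
  cos(∠QAW) = (AQ² + AW² - QW²) / (2·AQ·AW)
  ∠QAW = 87.46°

Step 15: From CQ = 10.1, CW = 5, QW = 13, by the inverse law of cosines:
  cos(∠QCW) = (CQ² + CW² - QW²) / (2·CQ·CW)
  ∠QCW = 114.52°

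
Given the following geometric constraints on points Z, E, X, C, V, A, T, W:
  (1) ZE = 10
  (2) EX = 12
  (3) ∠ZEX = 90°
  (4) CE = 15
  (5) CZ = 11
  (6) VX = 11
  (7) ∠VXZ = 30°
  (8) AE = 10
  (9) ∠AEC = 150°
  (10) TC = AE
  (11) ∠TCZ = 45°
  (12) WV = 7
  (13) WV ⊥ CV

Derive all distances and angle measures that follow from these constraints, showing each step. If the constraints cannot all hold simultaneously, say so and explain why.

The constraints are consistent.

From the given relations:
  TC = AE = 10

Step 1: From ZE = 10, EX = 12, and ∠ZEX = 90°, by the law of cosines:
  ZX² = ZE² + EX² - 2·ZE·EX·cos(90°) = 100 + 144 - 0 = 244
  ZX = 2·√61

Step 2: From ZC = 11, CT = 10, and ∠ZCT = 45°, by the law of cosines:
  ZT² = ZC² + CT² - 2·ZC·CT·cos(45°) = 121 + 100 - 155.6 = 65.44
  ZT ≈ 8.09

Step 3: From CE = 15, EA = 10, and ∠CEA = 150°, by the law of cosines:
  CA² = CE² + EA² - 2·CE·EA·cos(150°) = 225 + 100 + 259.8 = 584.8
  CA ≈ 24.18

Step 4: From ZC = 11, ZE = 10, CE = 15, by the inverse law of cosines:
  cos(∠CZE) = (ZC² + ZE² - CE²) / (2·ZC·ZE)
  ∠CZE = 91.04°

Step 5: From EC = 15, EZ = 10, CZ = 11, by the inverse law of cosines:
  cos(∠CEZ) = (EC² + EZ² - CZ²) / (2·EC·EZ)
  ∠CEZ = 47.16°

Step 6: From CE = 15, CZ = 11, EZ = 10, by the inverse law of cosines:
  cos(∠ECZ) = (CE² + CZ² - EZ²) / (2·CE·CZ)
  ∠ECZ = 41.8°

Step 7: From ZX = 2·√61, XV = 11, and ∠ZXV = 30°, by the law of cosines:
  ZV² = ZX² + XV² - 2·ZX·XV·cos(30°) = 244 + 121 - 297.6 = 67.39
  ZV ≈ 8.21

Step 8: From ZC = 11, ZT = 8.09, CT = 10, by the inverse law of cosines:
  cos(∠CZT) = (ZC² + ZT² - CT²) / (2·ZC·ZT)
  ∠CZT = 60.94°

Step 9: From ZE = 10, ZX = 2·√61, EX = 12, by the inverse law of cosines:
  cos(∠EZX) = (ZE² + ZX² - EX²) / (2·ZE·ZX)
  ∠EZX = 50.19°

Step 10: From XE = 12, XZ = 2·√61, EZ = 10, by the inverse law of cosines:
  cos(∠EXZ) = (XE² + XZ² - EZ²) / (2·XE·XZ)
  ∠EXZ = 39.81°

Step 11: From CA = 24.18, CE = 15, AE = 10, by the inverse law of cosines:
  cos(∠ACE) = (CA² + CE² - AE²) / (2·CA·CE)
  ∠ACE = 11.93°

Step 12: From AC = 24.18, AE = 10, CE = 15, by the inverse law of cosines:
  cos(∠CAE) = (AC² + AE² - CE²) / (2·AC·AE)
  ∠CAE = 18.07°

Step 13: From TC = 10, TZ = 8.09, CZ = 11, by the inverse law of cosines:
  cos(∠CTZ) = (TC² + TZ² - CZ²) / (2·TC·TZ)
  ∠CTZ = 74.06°

Step 14: From ZV = 8.21, ZX = 2·√61, VX = 11, by the inverse law of cosines:
  cos(∠VZX) = (ZV² + ZX² - VX²) / (2·ZV·ZX)
  ∠VZX = 42.07°

Step 15: From VX = 11, VZ = 8.21, XZ = 2·√61, by the inverse law of cosines:
  cos(∠XVZ) = (VX² + VZ² - XZ²) / (2·VX·VZ)
  ∠XVZ = 107.93°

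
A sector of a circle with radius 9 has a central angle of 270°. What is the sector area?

The full circle has area πr² = π(9)² = 81*pi.
The sector covers 270° out of 360°, a fraction of 3/4.
Sector area = 81*pi × 3/4 = 243*pi/4.

243*pi/4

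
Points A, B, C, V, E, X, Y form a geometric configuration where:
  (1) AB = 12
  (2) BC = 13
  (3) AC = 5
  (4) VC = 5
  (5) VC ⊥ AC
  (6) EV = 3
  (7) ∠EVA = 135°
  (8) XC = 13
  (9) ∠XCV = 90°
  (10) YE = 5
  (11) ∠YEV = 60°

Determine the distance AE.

Step 1: By the law of cosines on triangle VCA: VA² = 5² + 5² − 2·5·5·cos(90°) = 50, so VA = 5·√2.
Step 2: By the law of cosines on triangle AVE: AE² = (5·√2)² + 3² − 2·5·√2·3·cos(135°) = 89, so AE = √89.

Therefore, the length of AE = √89.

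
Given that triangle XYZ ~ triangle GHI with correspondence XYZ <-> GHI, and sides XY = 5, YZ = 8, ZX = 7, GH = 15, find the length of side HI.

Since the triangles are similar, the ratio of corresponding sides is constant.
Scale factor k = GH / XY = 15 / 5 = 3
HI = k * YZ = 3 * 8 = 24

24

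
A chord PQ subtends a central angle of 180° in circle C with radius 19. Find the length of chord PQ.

Chord = 2(19) sin(90°) = 38

38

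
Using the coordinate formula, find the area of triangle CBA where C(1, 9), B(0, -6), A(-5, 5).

The Shoelace formula computes the area from vertex coordinates by summing cross products.
For vertices (1,9), (0,-6), (-5,5):
Signed sum = 1*-6 - 0*9 + 0*5 - -5*-6 + -5*9 - 1*5
= -6 + -30 + -50 = -86
Area = (1/2)|-86| = 43.

43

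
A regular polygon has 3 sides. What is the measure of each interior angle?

Each interior angle of a regular n-gon is (n - 2) * 180 / n.
For n = 3: (3 - 2) * 180 / 3 = 180/3 = 60 degrees.

60 degrees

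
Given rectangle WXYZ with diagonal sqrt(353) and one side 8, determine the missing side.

Using the Pythagorean theorem: d^2 = a^2 + b^2
b^2 = d^2 - a^2
b^2 = 353 - 64
b^2 = 289
b = sqrt(289) = 17

17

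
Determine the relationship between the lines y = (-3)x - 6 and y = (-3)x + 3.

Slope of line 1: m1 = -3
Slope of line 2: m2 = -3
Two lines are parallel if and only if they have equal slopes (or both are vertical).
Here m1 = m2 = -3, confirming the lines are parallel.

Parallel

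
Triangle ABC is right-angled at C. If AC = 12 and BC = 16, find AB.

In a right triangle, the square of the hypotenuse equals the sum of the squares of the two legs.
The legs are 12 and 16, so the hypotenuse = sqrt(144 + 256) = sqrt(400) = 20.

20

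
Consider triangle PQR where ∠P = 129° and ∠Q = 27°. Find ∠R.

Let angle R = x. Then 129 + 27 + x = 180.
x = 180 - 156 = 24 degrees.

24 degrees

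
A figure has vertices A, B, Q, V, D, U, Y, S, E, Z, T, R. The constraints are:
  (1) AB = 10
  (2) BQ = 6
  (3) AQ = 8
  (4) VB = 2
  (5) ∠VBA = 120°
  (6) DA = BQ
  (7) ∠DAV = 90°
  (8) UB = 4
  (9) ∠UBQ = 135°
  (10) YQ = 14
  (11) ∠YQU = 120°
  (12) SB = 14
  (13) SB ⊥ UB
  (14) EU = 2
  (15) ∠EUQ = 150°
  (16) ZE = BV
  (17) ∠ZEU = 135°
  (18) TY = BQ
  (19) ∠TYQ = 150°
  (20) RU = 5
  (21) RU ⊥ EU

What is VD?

From the given relations: DA = BQ = 6.
Step 1: By the law of cosines on triangle VBA: VA² = 2² + 10² − 2·2·10·cos(120°) = 124, so VA = 2·√31.
Step 2: By the law of cosines on triangle VAD: VD² = (2·√31)² + 6² − 2·2·√31·6·cos(90°) = 160, so VD = 4·√10.

Therefore, the length of VD = 4·√10.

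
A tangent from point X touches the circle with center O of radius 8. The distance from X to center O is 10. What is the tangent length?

tangent = √(d² - r²) = √(10² - 8²) = √(100 - 64) = √36 = 6

6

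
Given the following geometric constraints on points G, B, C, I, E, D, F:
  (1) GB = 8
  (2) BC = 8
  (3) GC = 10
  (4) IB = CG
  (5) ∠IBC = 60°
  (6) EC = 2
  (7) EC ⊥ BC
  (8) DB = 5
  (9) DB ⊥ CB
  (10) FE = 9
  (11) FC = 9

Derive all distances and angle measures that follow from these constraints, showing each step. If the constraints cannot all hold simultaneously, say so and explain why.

The constraints are consistent.

From the given relations:
  IB = CG = 10

Step 1: From BC = 8, CE = 2, and ∠BCE = 90°, by the law of cosines:
  BE² = BC² + CE² - 2·BC·CE·cos(90°) = 64 + 4 - 0 = 68
  BE = 2·√17

Step 2: From CB = 8, BI = 10, and ∠CBI = 60°, by the law of cosines:
  CI² = CB² + BI² - 2·CB·BI·cos(60°) = 64 + 100 - 80 = 84
  CI = 2·√21

Step 3: From CB = 8, BD = 5, and ∠CBD = 90°, by the law of cosines:
  CD² = CB² + BD² - 2·CB·BD·cos(90°) = 64 + 25 - 0 = 89
  CD = √89

Step 4: From GB = 8, GC = 10, BC = 8, by the inverse law of cosines:
  cos(∠BGC) = (GB² + GC² - BC²) / (2·GB·GC)
  ∠BGC = 51.32°

Step 5: From BC = 8, BG = 8, CG = 10, by the inverse law of cosines:
  cos(∠CBG) = (BC² + BG² - CG²) / (2·BC·BG)
  ∠CBG = 77.36°

Step 6: From CB = 8, CG = 10, BG = 8, by the inverse law of cosines:
  cos(∠BCG) = (CB² + CG² - BG²) / (2·CB·CG)
  ∠BCG = 51.32°

Step 7: From CE = 2, CF = 9, EF = 9, by the inverse law of cosines:
  cos(∠ECF) = (CE² + CF² - EF²) / (2·CE·CF)
  ∠ECF = 83.62°

Step 8: From EC = 2, EF = 9, CF = 9, by the inverse law of cosines:
  cos(∠CEF) = (EC² + EF² - CF²) / (2·EC·EF)
  ∠CEF = 83.62°

Step 9: From FC = 9, FE = 9, CE = 2, by the inverse law of cosines:
  cos(∠CFE) = (FC² + FE² - CE²) / (2·FC·FE)
  ∠CFE = 12.76°

Step 10: From BC = 8, BE = 2·√17, CE = 2, by the inverse law of cosines:
  cos(∠CBE) = (BC² + BE² - CE²) / (2·BC·BE)
  ∠CBE = 14.04°

Step 11: From CB = 8, CD = √89, BD = 5, by the inverse law of cosines:
  cos(∠BCD) = (CB² + CD² - BD²) / (2·CB·CD)
  ∠BCD = 32.01°

Step 12: From CB = 8, CI = 2·√21, BI = 10, by the inverse law of cosines:
  cos(∠BCI) = (CB² + CI² - BI²) / (2·CB·CI)
  ∠BCI = 70.89°

Step 13: From IB = 10, IC = 2·√21, BC = 8, by the inverse law of cosines:
  cos(∠BIC) = (IB² + IC² - BC²) / (2·IB·IC)
  ∠BIC = 49.11°

Step 14: From EB = 2·√17, EC = 2, BC = 8, by the inverse law of cosines:
  cos(∠BEC) = (EB² + EC² - BC²) / (2·EB·EC)
  ∠BEC = 75.96°

Step 15: From DB = 5, DC = √89, BC = 8, by the inverse law of cosines:
  cos(∠BDC) = (DB² + DC² - BC²) / (2·DB·DC)
  ∠BDC = 57.99°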